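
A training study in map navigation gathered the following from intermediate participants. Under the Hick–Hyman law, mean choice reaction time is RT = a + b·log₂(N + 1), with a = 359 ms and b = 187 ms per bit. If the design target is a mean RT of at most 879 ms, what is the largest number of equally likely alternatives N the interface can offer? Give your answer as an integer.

Set 359 + 187·log₂(N + 1) ≤ 879.
log₂(N + 1) ≤ (879 − 359) / 187 = 2.7807.
N + 1 ≤ 2^2.7807 = 6.8719.
N ≤ 5.8719, so the largest integer N is 5.

5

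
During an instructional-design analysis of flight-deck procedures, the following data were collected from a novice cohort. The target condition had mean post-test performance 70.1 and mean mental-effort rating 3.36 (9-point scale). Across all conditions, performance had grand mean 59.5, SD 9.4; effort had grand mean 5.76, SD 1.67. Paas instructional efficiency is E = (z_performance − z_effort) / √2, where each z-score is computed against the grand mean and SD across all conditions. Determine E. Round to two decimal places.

z_performance = (70.1 − 59.5) / 9.4 = 10.6000 / 9.4 = 1.1277.
z_effort = (3.36 − 5.76) / 1.67 = -2.4000 / 1.67 = -1.4371.
z_P − z_E = 1.1277 − (-1.4371) = 2.5648.
E = 2.5648 / √2 = 2.5648 / 1.41421 = 1.8136 ≈ 1.81.

1.81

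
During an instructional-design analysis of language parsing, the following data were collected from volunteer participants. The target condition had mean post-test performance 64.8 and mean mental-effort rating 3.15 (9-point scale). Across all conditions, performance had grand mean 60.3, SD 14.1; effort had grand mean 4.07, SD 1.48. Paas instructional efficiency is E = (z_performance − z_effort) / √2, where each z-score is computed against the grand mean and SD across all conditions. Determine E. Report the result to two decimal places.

0.67

z_performance = (64.8 − 60.3) / 14.1 = 4.5000 / 14.1 = 0.3191.
z_effort = (3.15 − 4.07) / 1.48 = -0.9200 / 1.48 = -0.6216.
z_P − z_E = 0.3191 − (-0.6216) = 0.9407.
E = 0.9407 / √2 = 0.9407 / 1.41421 = 0.6652 ≈ 0.67.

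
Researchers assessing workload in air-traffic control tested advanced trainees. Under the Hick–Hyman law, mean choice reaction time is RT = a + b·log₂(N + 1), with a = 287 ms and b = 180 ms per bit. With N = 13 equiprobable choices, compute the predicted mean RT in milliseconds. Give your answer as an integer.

log₂(13 + 1) = log₂(14) = 3.8074.
RT = 287 + 180 × 3.8074 = 287 + 685.3320 = 972.3320 ms.
≈ 972 ms.

972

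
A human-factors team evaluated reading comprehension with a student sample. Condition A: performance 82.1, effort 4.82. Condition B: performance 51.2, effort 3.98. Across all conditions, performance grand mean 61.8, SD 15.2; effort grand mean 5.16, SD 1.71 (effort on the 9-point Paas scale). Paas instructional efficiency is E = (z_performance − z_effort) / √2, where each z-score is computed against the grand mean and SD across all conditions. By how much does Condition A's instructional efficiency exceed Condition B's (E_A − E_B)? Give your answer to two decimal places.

1.09

Condition A: z_P = (82.1 − 61.8)/15.2 = 1.3355; z_E = (4.82 − 5.16)/1.71 = -0.1988; E_A = (1.3355 − (-0.1988))/√2 = 1.0849.
Condition B: z_P = (51.2 − 61.8)/15.2 = -0.6974; z_E = (3.98 − 5.16)/1.71 = -0.6901; E_B = (-0.6974 − (-0.6901))/√2 = -0.0052.
E_A − E_B = 1.0849 − (-0.0052) = 1.0901 ≈ 1.09.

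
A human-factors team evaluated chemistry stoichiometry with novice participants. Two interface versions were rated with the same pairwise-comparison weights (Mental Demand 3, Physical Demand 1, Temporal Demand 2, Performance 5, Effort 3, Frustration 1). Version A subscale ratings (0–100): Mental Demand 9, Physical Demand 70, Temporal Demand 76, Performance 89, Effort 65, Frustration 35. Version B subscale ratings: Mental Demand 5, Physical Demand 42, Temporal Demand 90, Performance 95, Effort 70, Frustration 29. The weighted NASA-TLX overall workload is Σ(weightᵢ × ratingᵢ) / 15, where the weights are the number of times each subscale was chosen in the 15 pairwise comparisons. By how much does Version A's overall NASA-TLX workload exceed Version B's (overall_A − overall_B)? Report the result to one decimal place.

-1.8

Version A weighted sum = 3·9 + 1·70 + 2·76 + 5·89 + 3·65 + 1·35 = 27 + 70 + 152 + 445 + 195 + 35 = 924; overall_A = 924/15 = 61.6000.
Version B weighted sum = 3·5 + 1·42 + 2·90 + 5·95 + 3·70 + 1·29 = 15 + 42 + 180 + 475 + 210 + 29 = 951; overall_B = 951/15 = 63.4000.
Difference = 61.6000 − 63.4000 = -1.8000 ≈ -1.8.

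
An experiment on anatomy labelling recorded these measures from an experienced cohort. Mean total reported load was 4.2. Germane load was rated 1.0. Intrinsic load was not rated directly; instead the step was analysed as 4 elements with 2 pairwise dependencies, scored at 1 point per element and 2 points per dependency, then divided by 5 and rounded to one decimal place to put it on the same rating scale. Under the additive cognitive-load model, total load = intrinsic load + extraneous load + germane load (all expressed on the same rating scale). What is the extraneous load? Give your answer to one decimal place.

Intrinsic (element-interactivity): (4 × 1 + 2 × 2) / 5 = 8 / 5 = 1.6000 → 1.6.
extraneous load = total − intrinsic − germane
             = 4.2 − 1.6 − 1.0 = 1.6.

1.6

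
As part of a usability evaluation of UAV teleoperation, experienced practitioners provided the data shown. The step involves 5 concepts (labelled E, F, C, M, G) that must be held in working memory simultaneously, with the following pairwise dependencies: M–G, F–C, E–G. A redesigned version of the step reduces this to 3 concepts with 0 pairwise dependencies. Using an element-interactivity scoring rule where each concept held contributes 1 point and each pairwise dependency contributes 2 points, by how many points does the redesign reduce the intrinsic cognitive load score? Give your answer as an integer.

Original: 5 × 1 + 3 × 2 = 5 + 6 = 11.
Redesigned: 3 × 1 + 0 × 2 = 3 + 0 = 3.
Reduction = 11 − 3 = 8.

8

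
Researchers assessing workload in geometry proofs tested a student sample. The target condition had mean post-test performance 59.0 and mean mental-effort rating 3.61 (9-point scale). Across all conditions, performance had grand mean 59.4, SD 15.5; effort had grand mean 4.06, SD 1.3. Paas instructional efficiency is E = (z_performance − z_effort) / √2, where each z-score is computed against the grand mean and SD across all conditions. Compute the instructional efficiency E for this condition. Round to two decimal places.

z_performance = (59.0 − 59.4) / 15.5 = -0.4000 / 15.5 = -0.0258.
z_effort = (3.61 − 4.06) / 1.3 = -0.4500 / 1.3 = -0.3462.
z_P − z_E = -0.0258 − (-0.3462) = 0.3204.
E = 0.3204 / √2 = 0.3204 / 1.41421 = 0.2266 ≈ 0.23.

0.23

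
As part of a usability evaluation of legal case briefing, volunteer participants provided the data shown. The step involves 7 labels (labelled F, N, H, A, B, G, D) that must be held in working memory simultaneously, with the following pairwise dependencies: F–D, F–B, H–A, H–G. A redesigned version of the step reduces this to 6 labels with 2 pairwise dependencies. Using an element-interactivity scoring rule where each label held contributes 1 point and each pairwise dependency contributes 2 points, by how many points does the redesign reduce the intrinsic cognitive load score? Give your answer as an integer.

5

Original: 7 × 1 + 4 × 2 = 7 + 8 = 15.
Redesigned: 6 × 1 + 2 × 2 = 6 + 4 = 10.
Reduction = 15 − 10 = 5.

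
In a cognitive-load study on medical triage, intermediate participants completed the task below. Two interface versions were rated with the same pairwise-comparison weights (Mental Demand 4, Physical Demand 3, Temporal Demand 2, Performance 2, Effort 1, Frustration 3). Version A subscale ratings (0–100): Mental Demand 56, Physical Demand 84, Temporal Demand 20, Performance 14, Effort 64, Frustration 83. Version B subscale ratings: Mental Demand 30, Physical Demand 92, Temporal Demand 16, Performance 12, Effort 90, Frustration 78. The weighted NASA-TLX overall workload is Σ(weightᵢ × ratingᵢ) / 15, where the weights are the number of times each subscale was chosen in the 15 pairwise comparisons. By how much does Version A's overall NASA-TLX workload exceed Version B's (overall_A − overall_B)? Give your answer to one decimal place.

5.4

Version A weighted sum = 4·56 + 3·84 + 2·20 + 2·14 + 1·64 + 3·83 = 224 + 252 + 40 + 28 + 64 + 249 = 857; overall_A = 857/15 = 57.1333.
Version B weighted sum = 4·30 + 3·92 + 2·16 + 2·12 + 1·90 + 3·78 = 120 + 276 + 32 + 24 + 90 + 234 = 776; overall_B = 776/15 = 51.7333.
Difference = 57.1333 − 51.7333 = 5.4000 ≈ 5.4.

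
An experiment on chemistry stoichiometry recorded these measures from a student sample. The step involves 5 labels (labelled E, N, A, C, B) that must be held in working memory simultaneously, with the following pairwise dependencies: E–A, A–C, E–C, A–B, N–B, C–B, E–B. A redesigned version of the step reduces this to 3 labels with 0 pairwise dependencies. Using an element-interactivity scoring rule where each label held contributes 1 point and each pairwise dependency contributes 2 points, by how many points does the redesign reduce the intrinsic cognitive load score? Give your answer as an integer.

16

Original: 5 × 1 + 7 × 2 = 5 + 14 = 19.
Redesigned: 3 × 1 + 0 × 2 = 3 + 0 = 3.
Reduction = 19 − 3 = 16.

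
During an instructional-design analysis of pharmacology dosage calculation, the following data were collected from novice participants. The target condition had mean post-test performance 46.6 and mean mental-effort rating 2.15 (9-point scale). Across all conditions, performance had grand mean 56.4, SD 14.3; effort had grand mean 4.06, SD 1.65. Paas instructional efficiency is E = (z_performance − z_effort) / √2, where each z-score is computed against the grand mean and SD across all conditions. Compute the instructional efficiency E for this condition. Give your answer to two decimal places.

0.33

z_performance = (46.6 − 56.4) / 14.3 = -9.8000 / 14.3 = -0.6853.
z_effort = (2.15 − 4.06) / 1.65 = -1.9100 / 1.65 = -1.1576.
z_P − z_E = -0.6853 − (-1.1576) = 0.4723.
E = 0.4723 / √2 = 0.4723 / 1.41421 = 0.3340 ≈ 0.33.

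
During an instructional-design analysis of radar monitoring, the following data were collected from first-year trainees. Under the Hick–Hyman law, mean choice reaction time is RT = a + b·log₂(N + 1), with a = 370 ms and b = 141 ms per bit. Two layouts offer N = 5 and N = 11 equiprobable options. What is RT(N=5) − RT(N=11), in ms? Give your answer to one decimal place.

-141.0

RT(5) = 370 + 141·log₂(6) = 370 + 141·2.5850 = 734.4850 ms.
RT(11) = 370 + 141·log₂(12) = 370 + 141·3.5850 = 875.4850 ms.
Difference = 734.4850 − 875.4850 = -141.0000 ≈ -141.0 ms.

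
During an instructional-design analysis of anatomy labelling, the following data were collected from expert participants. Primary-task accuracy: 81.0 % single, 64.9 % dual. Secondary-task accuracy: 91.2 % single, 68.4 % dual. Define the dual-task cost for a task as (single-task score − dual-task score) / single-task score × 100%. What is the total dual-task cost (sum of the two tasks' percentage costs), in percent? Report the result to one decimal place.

44.9

Primary cost = (81.0 − 64.9) / 81.0 × 100% = 19.8765%.
Secondary cost = (91.2 − 68.4) / 91.2 × 100% = 25.0000%.
Total = 19.8765% + 25.0000% = 44.8765% ≈ 44.9%.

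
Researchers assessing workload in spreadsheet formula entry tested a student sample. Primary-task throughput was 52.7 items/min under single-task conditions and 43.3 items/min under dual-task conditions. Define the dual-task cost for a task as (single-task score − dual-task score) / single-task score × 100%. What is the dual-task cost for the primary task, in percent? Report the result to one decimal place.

Cost = (52.7 − 43.3) / 52.7 × 100%
     = 9.4000 / 52.7 × 100% = 17.8368%.
≈ 17.8%.

17.8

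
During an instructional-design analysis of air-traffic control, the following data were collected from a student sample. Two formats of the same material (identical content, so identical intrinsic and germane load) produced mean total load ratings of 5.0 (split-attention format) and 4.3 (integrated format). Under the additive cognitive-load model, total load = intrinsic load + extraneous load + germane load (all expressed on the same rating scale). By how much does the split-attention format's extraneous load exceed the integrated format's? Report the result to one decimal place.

Intrinsic and germane load are equal across formats, so the difference in total load equals the difference in extraneous load.
Extraneous-load difference = 5.0 − 4.3 = 0.7.

0.7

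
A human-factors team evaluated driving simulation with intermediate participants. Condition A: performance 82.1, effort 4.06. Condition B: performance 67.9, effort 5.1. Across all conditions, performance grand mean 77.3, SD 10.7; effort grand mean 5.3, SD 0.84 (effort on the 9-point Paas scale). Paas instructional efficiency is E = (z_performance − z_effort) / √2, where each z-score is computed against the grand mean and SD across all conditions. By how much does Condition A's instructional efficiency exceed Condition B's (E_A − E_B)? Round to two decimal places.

Condition A: z_P = (82.1 − 77.3)/10.7 = 0.4486; z_E = (4.06 − 5.3)/0.84 = -1.4762; E_A = (0.4486 − (-1.4762))/√2 = 1.3610.
Condition B: z_P = (67.9 − 77.3)/10.7 = -0.8785; z_E = (5.1 − 5.3)/0.84 = -0.2381; E_B = (-0.8785 − (-0.2381))/√2 = -0.4528.
E_A − E_B = 1.3610 − (-0.4528) = 1.8138 ≈ 1.81.

1.81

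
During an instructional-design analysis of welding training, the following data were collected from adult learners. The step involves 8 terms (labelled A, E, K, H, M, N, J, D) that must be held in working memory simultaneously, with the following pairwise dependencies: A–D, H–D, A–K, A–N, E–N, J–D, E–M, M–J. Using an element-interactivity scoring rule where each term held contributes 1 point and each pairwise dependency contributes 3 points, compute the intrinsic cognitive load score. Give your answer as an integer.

32

Count of terms held simultaneously: 8.
Count of pairwise dependencies listed: 8.
Element contribution: 8 × 1 = 8.
Interaction contribution: 8 × 3 = 24.
Intrinsic load = 8 + 24 = 32.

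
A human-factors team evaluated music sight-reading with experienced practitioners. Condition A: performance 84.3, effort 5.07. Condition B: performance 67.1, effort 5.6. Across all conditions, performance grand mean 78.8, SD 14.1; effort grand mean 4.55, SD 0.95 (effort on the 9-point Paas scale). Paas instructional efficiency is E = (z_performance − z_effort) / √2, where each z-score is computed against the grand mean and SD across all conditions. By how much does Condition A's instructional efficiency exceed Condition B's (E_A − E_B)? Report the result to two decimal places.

1.26

Condition A: z_P = (84.3 − 78.8)/14.1 = 0.3901; z_E = (5.07 − 4.55)/0.95 = 0.5474; E_A = (0.3901 − 0.5474)/√2 = -0.1112.
Condition B: z_P = (67.1 − 78.8)/14.1 = -0.8298; z_E = (5.6 − 4.55)/0.95 = 1.1053; E_B = (-0.8298 − 1.1053)/√2 = -1.3683.
E_A − E_B = -0.1112 − (-1.3683) = 1.2571 ≈ 1.26.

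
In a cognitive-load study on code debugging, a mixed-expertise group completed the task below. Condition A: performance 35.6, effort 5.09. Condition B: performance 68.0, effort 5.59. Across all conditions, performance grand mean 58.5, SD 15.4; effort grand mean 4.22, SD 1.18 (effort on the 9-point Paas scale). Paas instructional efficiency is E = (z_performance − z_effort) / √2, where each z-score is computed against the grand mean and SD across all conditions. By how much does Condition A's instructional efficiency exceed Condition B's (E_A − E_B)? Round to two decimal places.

Condition A: z_P = (35.6 − 58.5)/15.4 = -1.4870; z_E = (5.09 − 4.22)/1.18 = 0.7373; E_A = (-1.4870 − 0.7373)/√2 = -1.5728.
Condition B: z_P = (68.0 − 58.5)/15.4 = 0.6169; z_E = (5.59 − 4.22)/1.18 = 1.1610; E_B = (0.6169 − 1.1610)/√2 = -0.3847.
E_A − E_B = -1.5728 − (-0.3847) = -1.1881 ≈ -1.19.

-1.19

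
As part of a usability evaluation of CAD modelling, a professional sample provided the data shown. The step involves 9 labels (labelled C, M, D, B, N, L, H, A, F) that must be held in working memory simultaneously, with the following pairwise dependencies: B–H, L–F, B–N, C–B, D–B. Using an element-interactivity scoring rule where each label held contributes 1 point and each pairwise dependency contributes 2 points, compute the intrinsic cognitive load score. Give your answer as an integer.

Count of labels held simultaneously: 9.
Count of pairwise dependencies listed: 5.
Element contribution: 9 × 1 = 9.
Interaction contribution: 5 × 2 = 10.
Intrinsic load = 9 + 10 = 19.

19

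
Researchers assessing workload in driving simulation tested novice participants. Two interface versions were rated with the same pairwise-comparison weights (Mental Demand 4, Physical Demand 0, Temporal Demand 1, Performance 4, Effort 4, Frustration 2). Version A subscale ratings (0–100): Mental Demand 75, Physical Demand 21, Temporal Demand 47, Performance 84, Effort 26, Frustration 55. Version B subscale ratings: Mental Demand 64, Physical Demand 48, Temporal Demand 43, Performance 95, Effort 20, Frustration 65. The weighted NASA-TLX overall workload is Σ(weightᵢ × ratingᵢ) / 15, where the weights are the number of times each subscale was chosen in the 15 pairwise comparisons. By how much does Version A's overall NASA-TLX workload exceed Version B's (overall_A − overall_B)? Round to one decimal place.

Version A weighted sum = 4·75 + 0·21 + 1·47 + 4·84 + 4·26 + 2·55 = 300 + 0 + 47 + 336 + 104 + 110 = 897; overall_A = 897/15 = 59.8000.
Version B weighted sum = 4·64 + 0·48 + 1·43 + 4·95 + 4·20 + 2·65 = 256 + 0 + 43 + 380 + 80 + 130 = 889; overall_B = 889/15 = 59.2667.
Difference = 59.8000 − 59.2667 = 0.5333 ≈ 0.5.

0.5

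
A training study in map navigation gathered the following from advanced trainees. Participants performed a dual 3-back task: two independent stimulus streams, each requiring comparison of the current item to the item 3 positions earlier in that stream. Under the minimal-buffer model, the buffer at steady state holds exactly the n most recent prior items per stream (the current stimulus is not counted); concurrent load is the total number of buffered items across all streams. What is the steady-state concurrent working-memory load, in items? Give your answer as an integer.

6

Each stream's buffer holds its 3 most recent prior items.
Two independent streams: 2 × 3 = 6 buffered items at steady state.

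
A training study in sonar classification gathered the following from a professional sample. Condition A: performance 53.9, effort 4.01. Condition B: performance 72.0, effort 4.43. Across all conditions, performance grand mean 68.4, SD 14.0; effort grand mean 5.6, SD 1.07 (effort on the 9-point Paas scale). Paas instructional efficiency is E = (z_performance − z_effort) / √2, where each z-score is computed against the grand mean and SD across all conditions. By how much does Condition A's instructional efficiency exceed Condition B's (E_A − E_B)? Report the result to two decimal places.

Condition A: z_P = (53.9 − 68.4)/14.0 = -1.0357; z_E = (4.01 − 5.6)/1.07 = -1.4860; E_A = (-1.0357 − (-1.4860))/√2 = 0.3184.
Condition B: z_P = (72.0 − 68.4)/14.0 = 0.2571; z_E = (4.43 − 5.6)/1.07 = -1.0935; E_B = (0.2571 − (-1.0935))/√2 = 0.9550.
E_A − E_B = 0.3184 − 0.9550 = -0.6366 ≈ -0.64.

-0.64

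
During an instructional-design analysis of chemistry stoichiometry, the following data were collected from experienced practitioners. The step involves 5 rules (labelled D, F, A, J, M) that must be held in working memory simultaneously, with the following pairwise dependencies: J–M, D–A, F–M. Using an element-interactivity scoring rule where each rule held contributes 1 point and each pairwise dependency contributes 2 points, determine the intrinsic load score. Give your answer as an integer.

Count of rules held simultaneously: 5.
Count of pairwise dependencies listed: 3.
Element contribution: 5 × 1 = 5.
Interaction contribution: 3 × 2 = 6.
Intrinsic load = 5 + 6 = 11.

11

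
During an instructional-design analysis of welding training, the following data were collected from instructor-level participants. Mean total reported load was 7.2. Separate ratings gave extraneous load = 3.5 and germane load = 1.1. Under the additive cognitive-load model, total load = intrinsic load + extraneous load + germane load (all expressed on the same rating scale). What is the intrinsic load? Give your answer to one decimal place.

2.6

intrinsic load = total − extraneous − germane
             = 7.2 − 3.5 − 1.1 = 2.6.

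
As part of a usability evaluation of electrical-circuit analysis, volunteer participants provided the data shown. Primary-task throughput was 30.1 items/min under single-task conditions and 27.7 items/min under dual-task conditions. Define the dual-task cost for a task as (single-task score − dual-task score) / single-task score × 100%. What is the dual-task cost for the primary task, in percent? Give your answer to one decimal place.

8.0

Cost = (30.1 − 27.7) / 30.1 × 100%
     = 2.4000 / 30.1 × 100% = 7.9734%.
≈ 8.0%.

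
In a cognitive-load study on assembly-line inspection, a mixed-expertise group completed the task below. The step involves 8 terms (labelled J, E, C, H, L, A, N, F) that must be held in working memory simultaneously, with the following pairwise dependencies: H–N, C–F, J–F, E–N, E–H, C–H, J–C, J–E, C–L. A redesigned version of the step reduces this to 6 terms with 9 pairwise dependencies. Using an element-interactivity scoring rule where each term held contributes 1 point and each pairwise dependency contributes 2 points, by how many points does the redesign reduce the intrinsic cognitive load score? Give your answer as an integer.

2

Original: 8 × 1 + 9 × 2 = 8 + 18 = 26.
Redesigned: 6 × 1 + 9 × 2 = 6 + 18 = 24.
Reduction = 26 − 24 = 2.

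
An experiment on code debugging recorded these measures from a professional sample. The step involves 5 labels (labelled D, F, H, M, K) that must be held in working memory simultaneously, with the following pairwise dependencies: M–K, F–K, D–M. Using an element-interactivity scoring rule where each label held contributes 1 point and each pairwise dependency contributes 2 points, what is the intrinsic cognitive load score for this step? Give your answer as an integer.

11

Count of labels held simultaneously: 5.
Count of pairwise dependencies listed: 3.
Element contribution: 5 × 1 = 5.
Interaction contribution: 3 × 2 = 6.
Intrinsic load = 5 + 6 = 11.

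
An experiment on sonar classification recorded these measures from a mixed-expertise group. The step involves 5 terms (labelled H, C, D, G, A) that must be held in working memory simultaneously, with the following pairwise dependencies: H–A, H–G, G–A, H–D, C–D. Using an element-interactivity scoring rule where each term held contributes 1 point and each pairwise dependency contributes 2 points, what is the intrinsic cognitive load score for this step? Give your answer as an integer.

15

Count of terms held simultaneously: 5.
Count of pairwise dependencies listed: 5.
Element contribution: 5 × 1 = 5.
Interaction contribution: 5 × 2 = 10.
Intrinsic load = 5 + 10 = 15.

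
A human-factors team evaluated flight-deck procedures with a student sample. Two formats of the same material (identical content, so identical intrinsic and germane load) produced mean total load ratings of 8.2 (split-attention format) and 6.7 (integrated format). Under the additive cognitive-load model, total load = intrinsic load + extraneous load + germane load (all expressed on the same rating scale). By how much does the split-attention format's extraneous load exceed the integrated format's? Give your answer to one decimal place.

Intrinsic and germane load are equal across formats, so the difference in total load equals the difference in extraneous load.
Extraneous-load difference = 8.2 − 6.7 = 1.5.

1.5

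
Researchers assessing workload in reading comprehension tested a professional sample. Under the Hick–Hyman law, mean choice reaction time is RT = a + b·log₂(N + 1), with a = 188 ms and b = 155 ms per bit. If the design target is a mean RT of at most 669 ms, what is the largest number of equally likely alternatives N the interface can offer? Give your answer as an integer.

Set 188 + 155·log₂(N + 1) ≤ 669.
log₂(N + 1) ≤ (669 − 188) / 155 = 3.1032.
N + 1 ≤ 2^3.1032 = 8.5932.
N ≤ 7.5932, so the largest integer N is 7.

7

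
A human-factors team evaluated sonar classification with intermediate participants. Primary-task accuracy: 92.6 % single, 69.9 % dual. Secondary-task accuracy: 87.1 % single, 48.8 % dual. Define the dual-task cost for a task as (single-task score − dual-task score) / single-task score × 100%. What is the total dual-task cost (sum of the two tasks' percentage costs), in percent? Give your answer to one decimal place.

68.5

Primary cost = (92.6 − 69.9) / 92.6 × 100% = 24.5140%.
Secondary cost = (87.1 − 48.8) / 87.1 × 100% = 43.9724%.
Total = 24.5140% + 43.9724% = 68.4864% ≈ 68.5%.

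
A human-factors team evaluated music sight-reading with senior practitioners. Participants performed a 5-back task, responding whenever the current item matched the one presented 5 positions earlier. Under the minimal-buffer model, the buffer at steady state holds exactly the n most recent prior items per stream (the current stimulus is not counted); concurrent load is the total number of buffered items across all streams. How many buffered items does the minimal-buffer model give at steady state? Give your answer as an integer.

The buffer holds the 5 most recent prior items.
Steady-state concurrent load = 5 items.

5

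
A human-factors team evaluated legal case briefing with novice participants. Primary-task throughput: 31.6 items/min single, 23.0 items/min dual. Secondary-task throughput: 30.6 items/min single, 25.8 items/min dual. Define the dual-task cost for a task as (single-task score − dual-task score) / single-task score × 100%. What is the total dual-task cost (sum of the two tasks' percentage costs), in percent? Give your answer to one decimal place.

42.9

Primary cost = (31.6 − 23.0) / 31.6 × 100% = 27.2152%.
Secondary cost = (30.6 − 25.8) / 30.6 × 100% = 15.6863%.
Total = 27.2152% + 15.6863% = 42.9015% ≈ 42.9%.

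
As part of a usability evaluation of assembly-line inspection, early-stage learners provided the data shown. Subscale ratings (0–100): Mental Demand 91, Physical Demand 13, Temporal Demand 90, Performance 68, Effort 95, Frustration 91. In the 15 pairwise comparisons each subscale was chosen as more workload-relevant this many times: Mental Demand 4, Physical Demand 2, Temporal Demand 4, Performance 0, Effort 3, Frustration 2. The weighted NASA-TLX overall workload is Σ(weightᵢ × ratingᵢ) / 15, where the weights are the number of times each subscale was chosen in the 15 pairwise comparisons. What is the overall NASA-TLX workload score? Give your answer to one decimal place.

81.1

The tallies are the weights (they sum to 15).
Weighted sum = 4·91 + 2·13 + 4·90 + 0·68 + 3·95 + 2·91
            = 364 + 26 + 360 + 0 + 285 + 182 = 1217.
Overall workload = 1217 / 15 = 81.1333 ≈ 81.1.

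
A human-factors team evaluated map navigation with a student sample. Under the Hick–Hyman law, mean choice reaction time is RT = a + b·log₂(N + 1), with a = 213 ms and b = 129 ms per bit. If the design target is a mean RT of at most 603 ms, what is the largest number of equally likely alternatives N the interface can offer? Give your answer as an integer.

7

Set 213 + 129·log₂(N + 1) ≤ 603.
log₂(N + 1) ≤ (603 − 213) / 129 = 3.0233.
N + 1 ≤ 2^3.0233 = 8.1303.
N ≤ 7.1303, so the largest integer N is 7.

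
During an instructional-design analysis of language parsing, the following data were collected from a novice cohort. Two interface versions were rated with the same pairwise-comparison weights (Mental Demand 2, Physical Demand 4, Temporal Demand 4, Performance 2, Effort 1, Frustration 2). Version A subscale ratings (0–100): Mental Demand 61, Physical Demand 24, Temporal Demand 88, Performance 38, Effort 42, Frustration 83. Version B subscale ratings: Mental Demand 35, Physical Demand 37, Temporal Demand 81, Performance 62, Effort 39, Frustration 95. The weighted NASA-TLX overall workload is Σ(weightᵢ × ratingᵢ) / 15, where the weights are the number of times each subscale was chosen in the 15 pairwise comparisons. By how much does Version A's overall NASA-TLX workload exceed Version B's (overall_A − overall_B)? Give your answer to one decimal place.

-2.7

Version A weighted sum = 2·61 + 4·24 + 4·88 + 2·38 + 1·42 + 2·83 = 122 + 96 + 352 + 76 + 42 + 166 = 854; overall_A = 854/15 = 56.9333.
Version B weighted sum = 2·35 + 4·37 + 4·81 + 2·62 + 1·39 + 2·95 = 70 + 148 + 324 + 124 + 39 + 190 = 895; overall_B = 895/15 = 59.6667.
Difference = 56.9333 − 59.6667 = -2.7334 ≈ -2.7.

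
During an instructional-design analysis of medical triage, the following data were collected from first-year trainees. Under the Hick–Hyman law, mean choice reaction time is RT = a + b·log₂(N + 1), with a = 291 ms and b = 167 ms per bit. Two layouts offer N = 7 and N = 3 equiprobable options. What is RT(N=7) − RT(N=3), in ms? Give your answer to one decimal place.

RT(7) = 291 + 167·log₂(8) = 291 + 167·3.0000 = 792.0000 ms.
RT(3) = 291 + 167·log₂(4) = 291 + 167·2.0000 = 625.0000 ms.
Difference = 792.0000 − 625.0000 = 167.0000 ≈ 167.0 ms.

167.0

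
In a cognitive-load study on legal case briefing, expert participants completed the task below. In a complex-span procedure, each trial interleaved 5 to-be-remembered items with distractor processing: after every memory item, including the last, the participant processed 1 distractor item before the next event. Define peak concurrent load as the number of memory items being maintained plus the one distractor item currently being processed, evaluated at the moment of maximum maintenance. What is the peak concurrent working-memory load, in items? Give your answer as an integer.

6

Maintenance is greatest during the distractor(s) after memory item 5: all 5 memory items are being held.
One distractor item is concurrently being processed.
Peak concurrent load = 5 + 1 = 6 items.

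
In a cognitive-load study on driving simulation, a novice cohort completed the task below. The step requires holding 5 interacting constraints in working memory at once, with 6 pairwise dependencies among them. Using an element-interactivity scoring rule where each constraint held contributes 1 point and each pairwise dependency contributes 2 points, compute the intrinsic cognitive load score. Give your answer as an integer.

17

Element contribution: 5 × 1 = 5.
Interaction contribution: 6 × 2 = 12.
Intrinsic load = 5 + 12 = 17.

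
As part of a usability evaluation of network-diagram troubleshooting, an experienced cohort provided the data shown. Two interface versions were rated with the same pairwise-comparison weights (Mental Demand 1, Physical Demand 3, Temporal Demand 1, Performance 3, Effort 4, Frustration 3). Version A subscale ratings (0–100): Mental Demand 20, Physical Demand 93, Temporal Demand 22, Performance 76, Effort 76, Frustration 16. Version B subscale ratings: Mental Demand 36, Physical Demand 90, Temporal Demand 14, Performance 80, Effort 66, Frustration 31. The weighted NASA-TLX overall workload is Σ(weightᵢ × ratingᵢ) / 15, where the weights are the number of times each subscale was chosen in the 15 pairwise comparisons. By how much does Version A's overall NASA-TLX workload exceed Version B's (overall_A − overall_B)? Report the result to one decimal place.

Version A weighted sum = 1·20 + 3·93 + 1·22 + 3·76 + 4·76 + 3·16 = 20 + 279 + 22 + 228 + 304 + 48 = 901; overall_A = 901/15 = 60.0667.
Version B weighted sum = 1·36 + 3·90 + 1·14 + 3·80 + 4·66 + 3·31 = 36 + 270 + 14 + 240 + 264 + 93 = 917; overall_B = 917/15 = 61.1333.
Difference = 60.0667 − 61.1333 = -1.0666 ≈ -1.1.

-1.1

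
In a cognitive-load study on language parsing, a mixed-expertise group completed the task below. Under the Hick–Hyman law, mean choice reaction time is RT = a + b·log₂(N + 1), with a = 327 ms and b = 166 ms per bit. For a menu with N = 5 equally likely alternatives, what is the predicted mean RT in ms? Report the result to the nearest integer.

log₂(5 + 1) = log₂(6) = 2.5850.
RT = 327 + 166 × 2.5850 = 327 + 429.1100 = 756.1100 ms.
≈ 756 ms.

756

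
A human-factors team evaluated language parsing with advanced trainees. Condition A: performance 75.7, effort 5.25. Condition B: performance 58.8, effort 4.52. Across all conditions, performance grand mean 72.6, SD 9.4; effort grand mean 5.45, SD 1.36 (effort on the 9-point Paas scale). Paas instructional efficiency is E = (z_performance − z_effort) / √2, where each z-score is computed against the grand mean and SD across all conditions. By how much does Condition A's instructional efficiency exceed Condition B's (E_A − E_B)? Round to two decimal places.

Condition A: z_P = (75.7 − 72.6)/9.4 = 0.3298; z_E = (5.25 − 5.45)/1.36 = -0.1471; E_A = (0.3298 − (-0.1471))/√2 = 0.3372.
Condition B: z_P = (58.8 − 72.6)/9.4 = -1.4681; z_E = (4.52 − 5.45)/1.36 = -0.6838; E_B = (-1.4681 − (-0.6838))/√2 = -0.5546.
E_A − E_B = 0.3372 − (-0.5546) = 0.8918 ≈ 0.89.

0.89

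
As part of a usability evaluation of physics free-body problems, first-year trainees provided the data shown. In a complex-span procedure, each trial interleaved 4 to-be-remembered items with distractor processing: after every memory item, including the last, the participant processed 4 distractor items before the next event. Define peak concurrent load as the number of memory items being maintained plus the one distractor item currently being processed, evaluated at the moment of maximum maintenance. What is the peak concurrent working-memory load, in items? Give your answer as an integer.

Maintenance is greatest during the distractor(s) after memory item 4: all 4 memory items are being held.
One distractor item is concurrently being processed.
Peak concurrent load = 4 + 1 = 5 items.

5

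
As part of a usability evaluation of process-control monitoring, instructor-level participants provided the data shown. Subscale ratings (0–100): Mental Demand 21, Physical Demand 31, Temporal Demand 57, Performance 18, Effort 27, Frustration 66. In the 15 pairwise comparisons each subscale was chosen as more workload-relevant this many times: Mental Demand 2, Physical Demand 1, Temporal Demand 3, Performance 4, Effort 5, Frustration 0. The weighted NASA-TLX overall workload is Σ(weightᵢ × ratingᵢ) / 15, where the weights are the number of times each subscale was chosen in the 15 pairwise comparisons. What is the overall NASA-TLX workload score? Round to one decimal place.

30.1

The tallies are the weights (they sum to 15).
Weighted sum = 2·21 + 1·31 + 3·57 + 4·18 + 5·27 + 0·66
            = 42 + 31 + 171 + 72 + 135 + 0 = 451.
Overall workload = 451 / 15 = 30.0667 ≈ 30.1.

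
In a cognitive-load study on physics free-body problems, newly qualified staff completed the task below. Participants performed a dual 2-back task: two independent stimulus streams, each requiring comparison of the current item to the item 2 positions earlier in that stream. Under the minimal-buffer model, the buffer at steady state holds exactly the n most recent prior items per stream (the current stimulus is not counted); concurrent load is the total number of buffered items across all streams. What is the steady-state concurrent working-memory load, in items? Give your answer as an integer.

4

Each stream's buffer holds its 2 most recent prior items.
Two independent streams: 2 × 2 = 4 buffered items at steady state.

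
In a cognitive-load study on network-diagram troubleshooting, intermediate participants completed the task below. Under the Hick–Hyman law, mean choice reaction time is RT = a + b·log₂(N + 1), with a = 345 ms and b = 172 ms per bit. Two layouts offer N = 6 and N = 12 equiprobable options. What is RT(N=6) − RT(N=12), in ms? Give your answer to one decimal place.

-153.6

RT(6) = 345 + 172·log₂(7) = 345 + 172·2.8074 = 827.8728 ms.
RT(12) = 345 + 172·log₂(13) = 345 + 172·3.7004 = 981.4688 ms.
Difference = 827.8728 − 981.4688 = -153.5960 ≈ -153.6 ms.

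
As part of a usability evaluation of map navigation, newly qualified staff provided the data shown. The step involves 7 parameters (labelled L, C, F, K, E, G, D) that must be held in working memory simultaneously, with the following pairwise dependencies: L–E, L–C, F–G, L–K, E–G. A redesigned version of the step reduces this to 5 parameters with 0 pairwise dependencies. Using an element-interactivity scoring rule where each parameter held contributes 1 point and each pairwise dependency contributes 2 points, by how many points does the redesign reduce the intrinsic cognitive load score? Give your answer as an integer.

12

Original: 7 × 1 + 5 × 2 = 7 + 10 = 17.
Redesigned: 5 × 1 + 0 × 2 = 5 + 0 = 5.
Reduction = 17 − 5 = 12.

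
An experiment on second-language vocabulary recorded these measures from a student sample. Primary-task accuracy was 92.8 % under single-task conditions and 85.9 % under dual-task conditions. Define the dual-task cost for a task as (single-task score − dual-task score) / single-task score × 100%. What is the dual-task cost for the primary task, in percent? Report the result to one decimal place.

7.4

Cost = (92.8 − 85.9) / 92.8 × 100%
     = 6.9000 / 92.8 × 100% = 7.4353%.
≈ 7.4%.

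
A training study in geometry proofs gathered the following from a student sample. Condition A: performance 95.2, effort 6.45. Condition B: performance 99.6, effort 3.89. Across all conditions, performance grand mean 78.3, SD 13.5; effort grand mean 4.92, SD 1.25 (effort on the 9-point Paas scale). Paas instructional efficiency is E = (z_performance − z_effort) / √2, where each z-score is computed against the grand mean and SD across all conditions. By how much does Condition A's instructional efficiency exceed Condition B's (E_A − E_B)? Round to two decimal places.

-1.68

Condition A: z_P = (95.2 − 78.3)/13.5 = 1.2519; z_E = (6.45 − 4.92)/1.25 = 1.2240; E_A = (1.2519 − 1.2240)/√2 = 0.0197.
Condition B: z_P = (99.6 − 78.3)/13.5 = 1.5778; z_E = (3.89 − 4.92)/1.25 = -0.8240; E_B = (1.5778 − (-0.8240))/√2 = 1.6983.
E_A − E_B = 0.0197 − 1.6983 = -1.6786 ≈ -1.68.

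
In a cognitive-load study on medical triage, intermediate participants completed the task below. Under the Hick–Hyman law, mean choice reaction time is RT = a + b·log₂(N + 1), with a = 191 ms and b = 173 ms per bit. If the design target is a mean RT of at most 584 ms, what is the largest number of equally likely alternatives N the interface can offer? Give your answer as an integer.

3

Set 191 + 173·log₂(N + 1) ≤ 584.
log₂(N + 1) ≤ (584 − 191) / 173 = 2.2717.
N + 1 ≤ 2^2.2717 = 4.8289.
N ≤ 3.8289, so the largest integer N is 3.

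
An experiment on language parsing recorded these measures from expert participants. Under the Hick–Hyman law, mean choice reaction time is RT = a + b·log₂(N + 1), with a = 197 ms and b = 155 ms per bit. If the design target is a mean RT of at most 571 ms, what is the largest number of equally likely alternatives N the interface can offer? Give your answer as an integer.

4

Set 197 + 155·log₂(N + 1) ≤ 571.
log₂(N + 1) ≤ (571 − 197) / 155 = 2.4129.
N + 1 ≤ 2^2.4129 = 5.3254.
N ≤ 4.3254, so the largest integer N is 4.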